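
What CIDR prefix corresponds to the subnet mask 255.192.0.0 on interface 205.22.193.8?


Binary: 11111111.11000000.00000000.00000000
Count leading 1s
Prefix: /10


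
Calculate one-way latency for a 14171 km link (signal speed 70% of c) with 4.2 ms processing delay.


Speed = 0.7 * 3e5 km/s = 210000 km/s
Propagation delay = 14171 / 210000 = 0.0675 s = 67.481 ms
Processing delay = 4.2 ms
Total one-way latency = 71.681 ms


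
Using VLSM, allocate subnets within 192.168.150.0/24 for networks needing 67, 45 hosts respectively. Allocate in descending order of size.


67 hosts -> /25 (126 usable): 192.168.150.0/25
45 hosts -> /26 (62 usable): 192.168.150.128/26
Allocation: 192.168.150.0/25 (67 hosts, 126 usable); 192.168.150.128/26 (45 hosts, 62 usable)


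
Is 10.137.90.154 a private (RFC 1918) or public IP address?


RFC 1918 private ranges:
  10.0.0.0/8 (10.0.0.0 - 10.255.255.255)
  172.16.0.0/12 (172.16.0.0 - 172.31.255.255)
  192.168.0.0/16 (192.168.0.0 - 192.168.255.255)
Private (in 10.0.0.0/8)


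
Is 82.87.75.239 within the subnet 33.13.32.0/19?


Subnet network: 33.13.32.0
Test IP AND mask: 82.87.64.0
No, 82.87.75.239 is not in 33.13.32.0/19


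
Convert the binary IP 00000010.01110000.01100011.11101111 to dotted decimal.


00000010 = 2
01110000 = 112
01100011 = 99
11101111 = 239
IP: 2.112.99.239


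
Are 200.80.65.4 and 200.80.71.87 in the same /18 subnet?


Mask: 255.255.192.0
200.80.65.4 AND mask = 200.80.64.0
200.80.71.87 AND mask = 200.80.64.0
Yes, same subnet (200.80.64.0)


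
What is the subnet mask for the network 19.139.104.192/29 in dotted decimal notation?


/29 means 29 network bits, 3 host bits
Binary: 11111111111111111111111111111000
Mask: 255.255.255.248


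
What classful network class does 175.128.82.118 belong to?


First octet: 175
Binary: 10101111
10xxxxxx -> Class B (128-191)
Class B, default mask 255.255.0.0 (/16)


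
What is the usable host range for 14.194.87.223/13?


Network: 14.192.0.0
Broadcast: 14.199.255.255
First usable = network + 1
Last usable = broadcast - 1
Range: 14.192.0.1 to 14.199.255.254


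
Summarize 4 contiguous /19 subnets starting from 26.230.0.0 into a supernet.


Original prefix: /19
Number of subnets: 4 = 2^2
New prefix = 19 - 2 = 17
Supernet: 26.230.0.0/17


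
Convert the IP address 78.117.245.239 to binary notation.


78 = 01001110
117 = 01110101
245 = 11110101
239 = 11101111
Binary: 01001110.01110101.11110101.11101111


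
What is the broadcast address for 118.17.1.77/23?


Network: 118.17.0.0/23
Host bits = 9
Set all host bits to 1:
Broadcast: 118.17.1.255


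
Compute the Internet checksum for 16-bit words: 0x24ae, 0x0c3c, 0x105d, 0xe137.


Sum all words (with carry folding):
+ 0x24ae = 0x24ae
+ 0x0c3c = 0x30ea
+ 0x105d = 0x4147
+ 0xe137 = 0x227f
One's complement: ~0x227f
Checksum = 0xdd80


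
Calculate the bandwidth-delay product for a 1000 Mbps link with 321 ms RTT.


BDP = bandwidth * RTT
= 1000 Mbps * 321 ms
= 1000 * 1e6 * 321 / 1000 bits
= 321000000 bits
= 40125000 bytes
= 39184.5703 KB
BDP = 321000000 bits (40125000 bytes)


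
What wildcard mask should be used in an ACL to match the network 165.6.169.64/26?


Subnet mask: 255.255.255.192
Wildcard = 255.255.255.255 - subnet mask
255 - 255 = 0
255 - 255 = 0
255 - 255 = 0
255 - 192 = 63
Wildcard: 0.0.0.63


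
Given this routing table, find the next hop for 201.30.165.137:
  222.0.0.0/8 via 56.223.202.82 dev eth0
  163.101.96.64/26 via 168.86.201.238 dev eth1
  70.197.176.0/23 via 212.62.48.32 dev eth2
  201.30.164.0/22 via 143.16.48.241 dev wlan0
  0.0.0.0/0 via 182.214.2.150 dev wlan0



Longest prefix match for 201.30.165.137:
  /8 222.0.0.0: no
  /26 163.101.96.64: no
  /23 70.197.176.0: no
  /22 201.30.164.0: MATCH
  /0 0.0.0.0: MATCH
Selected: next-hop 143.16.48.241 via wlan0 (matched /22)


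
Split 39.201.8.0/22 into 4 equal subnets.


New prefix = 22 + 2 = 24
Each subnet has 256 addresses
  39.201.8.0/24
  39.201.9.0/24
  39.201.10.0/24
  39.201.11.0/24
Subnets: 39.201.8.0/24, 39.201.9.0/24, 39.201.10.0/24, 39.201.11.0/24


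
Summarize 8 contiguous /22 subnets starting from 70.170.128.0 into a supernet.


Original prefix: /22
Number of subnets: 8 = 2^3
New prefix = 22 - 3 = 19
Supernet: 70.170.128.0/19


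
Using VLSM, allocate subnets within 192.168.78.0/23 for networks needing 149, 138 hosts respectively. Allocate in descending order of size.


149 hosts -> /24 (254 usable): 192.168.78.0/24
138 hosts -> /24 (254 usable): 192.168.79.0/24
Allocation: 192.168.78.0/24 (149 hosts, 254 usable); 192.168.79.0/24 (138 hosts, 254 usable)


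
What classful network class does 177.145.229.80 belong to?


First octet: 177
Binary: 10110001
10xxxxxx -> Class B (128-191)
Class B, default mask 255.255.0.0 (/16)


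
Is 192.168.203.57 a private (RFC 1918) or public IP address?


RFC 1918 private ranges:
  10.0.0.0/8 (10.0.0.0 - 10.255.255.255)
  172.16.0.0/12 (172.16.0.0 - 172.31.255.255)
  192.168.0.0/16 (192.168.0.0 - 192.168.255.255)
Private (in 192.168.0.0/16)


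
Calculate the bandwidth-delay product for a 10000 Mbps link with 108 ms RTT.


BDP = bandwidth * RTT
= 10000 Mbps * 108 ms
= 10000 * 1e6 * 108 / 1000 bits
= 1080000000 bits
= 135000000 bytes
= 131835.9375 KB
BDP = 1080000000 bits (135000000 bytes)


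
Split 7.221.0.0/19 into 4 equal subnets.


New prefix = 19 + 2 = 21
Each subnet has 2048 addresses
  7.221.0.0/21
  7.221.8.0/21
  7.221.16.0/21
  7.221.24.0/21
Subnets: 7.221.0.0/21, 7.221.8.0/21, 7.221.16.0/21, 7.221.24.0/21


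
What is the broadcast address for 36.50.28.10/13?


Network: 36.48.0.0/13
Host bits = 19
Set all host bits to 1:
Broadcast: 36.55.255.255


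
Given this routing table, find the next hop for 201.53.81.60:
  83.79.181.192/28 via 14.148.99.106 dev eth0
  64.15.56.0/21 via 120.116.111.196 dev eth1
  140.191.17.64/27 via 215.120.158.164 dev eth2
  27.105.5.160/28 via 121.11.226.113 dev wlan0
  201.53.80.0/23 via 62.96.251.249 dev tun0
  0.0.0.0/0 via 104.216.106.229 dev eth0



Longest prefix match for 201.53.81.60:
  /28 83.79.181.192: no
  /21 64.15.56.0: no
  /27 140.191.17.64: no
  /28 27.105.5.160: no
  /23 201.53.80.0: MATCH
  /0 0.0.0.0: MATCH
Selected: next-hop 62.96.251.249 via tun0 (matched /23)


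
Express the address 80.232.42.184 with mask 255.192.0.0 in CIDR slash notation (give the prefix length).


Binary: 11111111.11000000.00000000.00000000
Count leading 1s
Prefix: /10


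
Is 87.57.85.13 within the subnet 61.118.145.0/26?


Subnet network: 61.118.145.0
Test IP AND mask: 87.57.85.0
No, 87.57.85.13 is not in 61.118.145.0/26


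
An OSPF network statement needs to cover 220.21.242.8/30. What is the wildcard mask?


Subnet mask: 255.255.255.252
Wildcard = 255.255.255.255 - subnet mask
255 - 255 = 0
255 - 255 = 0
255 - 255 = 0
255 - 252 = 3
Wildcard: 0.0.0.3


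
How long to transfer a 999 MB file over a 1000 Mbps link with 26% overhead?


Effective throughput = 1000 * (1 - 26/100) = 740 Mbps
File size in Mb = 999 * 8 = 7992 Mb
Time = 7992 / 740
Time = 10.8 seconds


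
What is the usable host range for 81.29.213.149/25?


Network: 81.29.213.128
Broadcast: 81.29.213.255
First usable = network + 1
Last usable = broadcast - 1
Range: 81.29.213.129 to 81.29.213.254


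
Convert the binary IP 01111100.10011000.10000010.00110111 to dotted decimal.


01111100 = 124
10011000 = 152
10000010 = 130
00110111 = 55
IP: 124.152.130.55


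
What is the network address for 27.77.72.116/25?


IP:   00011011.01001101.01001000.01110100
Mask: 11111111.11111111.11111111.10000000
AND operation:
Net:  00011011.01001101.01001000.00000000
Network: 27.77.72.0/25


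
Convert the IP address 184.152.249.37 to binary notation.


184 = 10111000
152 = 10011000
249 = 11111001
37 = 00100101
Binary: 10111000.10011000.11111001.00100101


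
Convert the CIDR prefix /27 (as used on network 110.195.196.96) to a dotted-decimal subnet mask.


/27 means 27 network bits, 5 host bits
Binary: 11111111111111111111111111100000
Mask: 255.255.255.224


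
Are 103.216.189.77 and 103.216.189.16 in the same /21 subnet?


Mask: 255.255.248.0
103.216.189.77 AND mask = 103.216.184.0
103.216.189.16 AND mask = 103.216.184.0
Yes, same subnet (103.216.184.0)


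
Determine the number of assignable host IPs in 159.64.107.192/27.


Host bits = 32 - 27 = 5
Total addresses = 2^5 = 32
Usable = total - 2 (network and broadcast)
Usable hosts: 30


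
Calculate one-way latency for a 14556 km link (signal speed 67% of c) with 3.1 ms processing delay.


Speed = 0.67 * 3e5 km/s = 201000 km/s
Propagation delay = 14556 / 201000 = 0.0724 s = 72.4179 ms
Processing delay = 3.1 ms
Total one-way latency = 75.5179 ms


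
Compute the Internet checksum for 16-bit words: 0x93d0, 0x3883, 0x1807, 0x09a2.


Sum all words (with carry folding):
+ 0x93d0 = 0x93d0
+ 0x3883 = 0xcc53
+ 0x1807 = 0xe45a
+ 0x09a2 = 0xedfc
One's complement: ~0xedfc
Checksum = 0x1203


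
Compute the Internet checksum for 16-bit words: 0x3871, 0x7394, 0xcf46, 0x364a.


Sum all words (with carry folding):
+ 0x3871 = 0x3871
+ 0x7394 = 0xac05
+ 0xcf46 = 0x7b4c
+ 0x364a = 0xb196
One's complement: ~0xb196
Checksum = 0x4e69


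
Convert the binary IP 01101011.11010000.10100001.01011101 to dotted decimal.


01101011 = 107
11010000 = 208
10100001 = 161
01011101 = 93
IP: 107.208.161.93


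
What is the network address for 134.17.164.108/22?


IP:   10000110.00010001.10100100.01101100
Mask: 11111111.11111111.11111100.00000000
AND operation:
Net:  10000110.00010001.10100100.00000000
Network: 134.17.164.0/22


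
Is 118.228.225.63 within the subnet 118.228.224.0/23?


Subnet network: 118.228.224.0
Test IP AND mask: 118.228.224.0
Yes, 118.228.225.63 is in 118.228.224.0/23


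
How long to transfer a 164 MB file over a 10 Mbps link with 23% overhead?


Effective throughput = 10 * (1 - 23/100) = 7.7 Mbps
File size in Mb = 164 * 8 = 1312 Mb
Time = 1312 / 7.7
Time = 170.3896 seconds


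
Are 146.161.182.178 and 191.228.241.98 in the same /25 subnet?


Mask: 255.255.255.128
146.161.182.178 AND mask = 146.161.182.128
191.228.241.98 AND mask = 191.228.241.0
No, different subnets (146.161.182.128 vs 191.228.241.0)


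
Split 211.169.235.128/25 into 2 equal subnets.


New prefix = 25 + 1 = 26
Each subnet has 64 addresses
  211.169.235.128/26
  211.169.235.192/26
Subnets: 211.169.235.128/26, 211.169.235.192/26


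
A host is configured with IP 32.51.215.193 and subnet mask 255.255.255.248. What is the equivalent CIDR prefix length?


Binary: 11111111.11111111.11111111.11111000
Count leading 1s
Prefix: /29


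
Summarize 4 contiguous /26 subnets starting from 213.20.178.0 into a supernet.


Original prefix: /26
Number of subnets: 4 = 2^2
New prefix = 26 - 2 = 24
Supernet: 213.20.178.0/24


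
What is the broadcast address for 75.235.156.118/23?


Network: 75.235.156.0/23
Host bits = 9
Set all host bits to 1:
Broadcast: 75.235.157.255


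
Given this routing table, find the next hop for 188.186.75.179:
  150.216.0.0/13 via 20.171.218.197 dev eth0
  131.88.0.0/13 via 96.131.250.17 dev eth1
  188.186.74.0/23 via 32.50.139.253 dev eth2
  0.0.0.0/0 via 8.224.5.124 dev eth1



Longest prefix match for 188.186.75.179:
  /13 150.216.0.0: no
  /13 131.88.0.0: no
  /23 188.186.74.0: MATCH
  /0 0.0.0.0: MATCH
Selected: next-hop 32.50.139.253 via eth2 (matched /23)


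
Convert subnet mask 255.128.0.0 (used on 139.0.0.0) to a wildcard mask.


Subnet mask: 255.128.0.0
Wildcard = 255.255.255.255 - subnet mask
255 - 255 = 0
255 - 128 = 127
255 - 0 = 255
255 - 0 = 255
Wildcard: 0.127.255.255


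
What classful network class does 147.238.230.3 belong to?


First octet: 147
Binary: 10010011
10xxxxxx -> Class B (128-191)
Class B, default mask 255.255.0.0 (/16)


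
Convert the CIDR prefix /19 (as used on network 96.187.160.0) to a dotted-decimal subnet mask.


/19 means 19 network bits, 13 host bits
Binary: 11111111111111111110000000000000
Mask: 255.255.224.0


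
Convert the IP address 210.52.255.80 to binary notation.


210 = 11010010
52 = 00110100
255 = 11111111
80 = 01010000
Binary: 11010010.00110100.11111111.01010000


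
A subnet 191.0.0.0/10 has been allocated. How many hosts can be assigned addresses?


Host bits = 32 - 10 = 22
Total addresses = 2^22 = 4194304
Usable = total - 2 (network and broadcast)
Usable hosts: 4194302


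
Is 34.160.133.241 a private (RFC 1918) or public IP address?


RFC 1918 private ranges:
  10.0.0.0/8 (10.0.0.0 - 10.255.255.255)
  172.16.0.0/12 (172.16.0.0 - 172.31.255.255)
  192.168.0.0/16 (192.168.0.0 - 192.168.255.255)
Public (not in any RFC 1918 range)


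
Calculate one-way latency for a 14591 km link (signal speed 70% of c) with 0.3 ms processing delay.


Speed = 0.7 * 3e5 km/s = 210000 km/s
Propagation delay = 14591 / 210000 = 0.0695 s = 69.481 ms
Processing delay = 0.3 ms
Total one-way latency = 69.781 ms


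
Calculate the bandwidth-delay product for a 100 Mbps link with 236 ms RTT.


BDP = bandwidth * RTT
= 100 Mbps * 236 ms
= 100 * 1e6 * 236 / 1000 bits
= 23600000 bits
= 2950000 bytes
= 2880.8594 KB
BDP = 23600000 bits (2950000 bytes)


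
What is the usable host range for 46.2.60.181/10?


Network: 46.0.0.0
Broadcast: 46.63.255.255
First usable = network + 1
Last usable = broadcast - 1
Range: 46.0.0.1 to 46.63.255.254


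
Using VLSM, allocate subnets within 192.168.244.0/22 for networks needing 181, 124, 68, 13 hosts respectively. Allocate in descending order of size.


181 hosts -> /24 (254 usable): 192.168.244.0/24
124 hosts -> /25 (126 usable): 192.168.245.0/25
68 hosts -> /25 (126 usable): 192.168.245.128/25
13 hosts -> /28 (14 usable): 192.168.246.0/28
Allocation: 192.168.244.0/24 (181 hosts, 254 usable); 192.168.245.0/25 (124 hosts, 126 usable); 192.168.245.128/25 (68 hosts, 126 usable); 192.168.246.0/28 (13 hosts, 14 usable)


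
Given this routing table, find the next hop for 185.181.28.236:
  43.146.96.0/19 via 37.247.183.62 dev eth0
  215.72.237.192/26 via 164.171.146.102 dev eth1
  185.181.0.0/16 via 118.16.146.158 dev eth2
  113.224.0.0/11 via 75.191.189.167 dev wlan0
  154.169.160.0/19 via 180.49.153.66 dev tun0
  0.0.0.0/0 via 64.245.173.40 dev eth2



Longest prefix match for 185.181.28.236:
  /19 43.146.96.0: no
  /26 215.72.237.192: no
  /16 185.181.0.0: MATCH
  /11 113.224.0.0: no
  /19 154.169.160.0: no
  /0 0.0.0.0: MATCH
Selected: next-hop 118.16.146.158 via eth2 (matched /16)


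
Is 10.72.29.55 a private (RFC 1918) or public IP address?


RFC 1918 private ranges:
  10.0.0.0/8 (10.0.0.0 - 10.255.255.255)
  172.16.0.0/12 (172.16.0.0 - 172.31.255.255)
  192.168.0.0/16 (192.168.0.0 - 192.168.255.255)
Private (in 10.0.0.0/8)


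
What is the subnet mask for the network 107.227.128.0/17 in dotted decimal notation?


/17 means 17 network bits, 15 host bits
Binary: 11111111111111111000000000000000
Mask: 255.255.128.0


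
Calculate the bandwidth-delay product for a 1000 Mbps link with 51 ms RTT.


BDP = bandwidth * RTT
= 1000 Mbps * 51 ms
= 1000 * 1e6 * 51 / 1000 bits
= 51000000 bits
= 6375000 bytes
= 6225.5859 KB
BDP = 51000000 bits (6375000 bytes)


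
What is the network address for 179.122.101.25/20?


IP:   10110011.01111010.01100101.00011001
Mask: 11111111.11111111.11110000.00000000
AND operation:
Net:  10110011.01111010.01100000.00000000
Network: 179.122.96.0/20


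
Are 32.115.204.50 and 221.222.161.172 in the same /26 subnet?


Mask: 255.255.255.192
32.115.204.50 AND mask = 32.115.204.0
221.222.161.172 AND mask = 221.222.161.128
No, different subnets (32.115.204.0 vs 221.222.161.128)


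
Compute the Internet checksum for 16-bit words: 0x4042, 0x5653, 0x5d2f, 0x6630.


Sum all words (with carry folding):
+ 0x4042 = 0x4042
+ 0x5653 = 0x9695
+ 0x5d2f = 0xf3c4
+ 0x6630 = 0x59f5
One's complement: ~0x59f5
Checksum = 0xa60a


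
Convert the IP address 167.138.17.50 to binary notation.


167 = 10100111
138 = 10001010
17 = 00010001
50 = 00110010
Binary: 10100111.10001010.00010001.00110010


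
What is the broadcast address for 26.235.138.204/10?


Network: 26.192.0.0/10
Host bits = 22
Set all host bits to 1:
Broadcast: 26.255.255.255


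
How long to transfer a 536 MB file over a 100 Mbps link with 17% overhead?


Effective throughput = 100 * (1 - 17/100) = 83 Mbps
File size in Mb = 536 * 8 = 4288 Mb
Time = 4288 / 83
Time = 51.6627 seconds


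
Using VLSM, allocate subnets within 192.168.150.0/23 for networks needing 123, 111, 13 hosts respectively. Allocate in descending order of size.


123 hosts -> /25 (126 usable): 192.168.150.0/25
111 hosts -> /25 (126 usable): 192.168.150.128/25
13 hosts -> /28 (14 usable): 192.168.151.0/28
Allocation: 192.168.150.0/25 (123 hosts, 126 usable); 192.168.150.128/25 (111 hosts, 126 usable); 192.168.151.0/28 (13 hosts, 14 usable)


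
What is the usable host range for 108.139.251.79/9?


Network: 108.128.0.0
Broadcast: 108.255.255.255
First usable = network + 1
Last usable = broadcast - 1
Range: 108.128.0.1 to 108.255.255.254


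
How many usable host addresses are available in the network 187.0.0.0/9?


Host bits = 32 - 9 = 23
Total addresses = 2^23 = 8388608
Usable = total - 2 (network and broadcast)
Usable hosts: 8388606


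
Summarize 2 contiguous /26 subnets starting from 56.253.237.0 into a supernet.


Original prefix: /26
Number of subnets: 2 = 2^1
New prefix = 26 - 1 = 25
Supernet: 56.253.237.0/25


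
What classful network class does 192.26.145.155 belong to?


First octet: 192
Binary: 11000000
110xxxxx -> Class C (192-223)
Class C, default mask 255.255.255.0 (/24)


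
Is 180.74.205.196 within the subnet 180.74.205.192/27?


Subnet network: 180.74.205.192
Test IP AND mask: 180.74.205.192
Yes, 180.74.205.196 is in 180.74.205.192/27


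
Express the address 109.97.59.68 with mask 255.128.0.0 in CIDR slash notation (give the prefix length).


Binary: 11111111.10000000.00000000.00000000
Count leading 1s
Prefix: /9


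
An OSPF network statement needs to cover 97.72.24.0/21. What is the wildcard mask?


Subnet mask: 255.255.248.0
Wildcard = 255.255.255.255 - subnet mask
255 - 255 = 0
255 - 255 = 0
255 - 248 = 7
255 - 0 = 255
Wildcard: 0.0.7.255


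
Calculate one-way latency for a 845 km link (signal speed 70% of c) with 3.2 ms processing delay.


Speed = 0.7 * 3e5 km/s = 210000 km/s
Propagation delay = 845 / 210000 = 0.004 s = 4.0238 ms
Processing delay = 3.2 ms
Total one-way latency = 7.2238 ms


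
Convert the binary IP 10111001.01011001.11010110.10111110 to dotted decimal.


10111001 = 185
01011001 = 89
11010110 = 214
10111110 = 190
IP: 185.89.214.190


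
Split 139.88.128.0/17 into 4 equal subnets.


New prefix = 17 + 2 = 19
Each subnet has 8192 addresses
  139.88.128.0/19
  139.88.160.0/19
  139.88.192.0/19
  139.88.224.0/19
Subnets: 139.88.128.0/19, 139.88.160.0/19, 139.88.192.0/19, 139.88.224.0/19


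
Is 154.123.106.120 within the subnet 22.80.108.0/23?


Subnet network: 22.80.108.0
Test IP AND mask: 154.123.106.0
No, 154.123.106.120 is not in 22.80.108.0/23


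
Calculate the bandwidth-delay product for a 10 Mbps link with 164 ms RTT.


BDP = bandwidth * RTT
= 10 Mbps * 164 ms
= 10 * 1e6 * 164 / 1000 bits
= 1640000 bits
= 205000 bytes
= 200.1953 KB
BDP = 1640000 bits (205000 bytes)


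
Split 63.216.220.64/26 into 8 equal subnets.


New prefix = 26 + 3 = 29
Each subnet has 8 addresses
  63.216.220.64/29
  63.216.220.72/29
  63.216.220.80/29
  63.216.220.88/29
  63.216.220.96/29
  63.216.220.104/29
  63.216.220.112/29
  63.216.220.120/29
Subnets: 63.216.220.64/29, 63.216.220.72/29, 63.216.220.80/29, 63.216.220.88/29, 63.216.220.96/29, 63.216.220.104/29, 63.216.220.112/29, 63.216.220.120/29


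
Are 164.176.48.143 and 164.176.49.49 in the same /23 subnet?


Mask: 255.255.254.0
164.176.48.143 AND mask = 164.176.48.0
164.176.49.49 AND mask = 164.176.48.0
Yes, same subnet (164.176.48.0)


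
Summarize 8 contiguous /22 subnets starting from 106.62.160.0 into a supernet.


Original prefix: /22
Number of subnets: 8 = 2^3
New prefix = 22 - 3 = 19
Supernet: 106.62.160.0/19


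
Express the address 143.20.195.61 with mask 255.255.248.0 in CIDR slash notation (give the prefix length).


Binary: 11111111.11111111.11111000.00000000
Count leading 1s
Prefix: /21


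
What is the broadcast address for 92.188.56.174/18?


Network: 92.188.0.0/18
Host bits = 14
Set all host bits to 1:
Broadcast: 92.188.63.255


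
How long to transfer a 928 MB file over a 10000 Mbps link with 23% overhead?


Effective throughput = 10000 * (1 - 23/100) = 7700 Mbps
File size in Mb = 928 * 8 = 7424 Mb
Time = 7424 / 7700
Time = 0.9642 seconds


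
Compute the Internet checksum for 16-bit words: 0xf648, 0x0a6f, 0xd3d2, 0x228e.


Sum all words (with carry folding):
+ 0xf648 = 0xf648
+ 0x0a6f = 0x00b8
+ 0xd3d2 = 0xd48a
+ 0x228e = 0xf718
One's complement: ~0xf718
Checksum = 0x08e7


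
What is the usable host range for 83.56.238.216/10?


Network: 83.0.0.0
Broadcast: 83.63.255.255
First usable = network + 1
Last usable = broadcast - 1
Range: 83.0.0.1 to 83.63.255.254


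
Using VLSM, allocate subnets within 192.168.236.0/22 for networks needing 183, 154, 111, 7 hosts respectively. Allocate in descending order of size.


183 hosts -> /24 (254 usable): 192.168.236.0/24
154 hosts -> /24 (254 usable): 192.168.237.0/24
111 hosts -> /25 (126 usable): 192.168.238.0/25
7 hosts -> /28 (14 usable): 192.168.238.128/28
Allocation: 192.168.236.0/24 (183 hosts, 254 usable); 192.168.237.0/24 (154 hosts, 254 usable); 192.168.238.0/25 (111 hosts, 126 usable); 192.168.238.128/28 (7 hosts, 14 usable)


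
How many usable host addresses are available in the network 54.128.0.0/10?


Host bits = 32 - 10 = 22
Total addresses = 2^22 = 4194304
Usable = total - 2 (network and broadcast)
Usable hosts: 4194302


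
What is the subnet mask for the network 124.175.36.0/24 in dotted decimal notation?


/24 means 24 network bits, 8 host bits
Binary: 11111111111111111111111100000000
Mask: 255.255.255.0


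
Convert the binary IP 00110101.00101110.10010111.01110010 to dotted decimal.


00110101 = 53
00101110 = 46
10010111 = 151
01110010 = 114
IP: 53.46.151.114


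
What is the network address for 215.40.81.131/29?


IP:   11010111.00101000.01010001.10000011
Mask: 11111111.11111111.11111111.11111000
AND operation:
Net:  11010111.00101000.01010001.10000000
Network: 215.40.81.128/29


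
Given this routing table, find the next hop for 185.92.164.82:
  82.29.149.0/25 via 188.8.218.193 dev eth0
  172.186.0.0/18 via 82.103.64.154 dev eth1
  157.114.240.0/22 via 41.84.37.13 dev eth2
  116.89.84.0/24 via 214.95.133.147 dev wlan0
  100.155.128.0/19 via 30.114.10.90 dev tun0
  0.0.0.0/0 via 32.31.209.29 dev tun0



Longest prefix match for 185.92.164.82:
  /25 82.29.149.0: no
  /18 172.186.0.0: no
  /22 157.114.240.0: no
  /24 116.89.84.0: no
  /19 100.155.128.0: no
  /0 0.0.0.0: MATCH
Selected: next-hop 32.31.209.29 via tun0 (matched /0)


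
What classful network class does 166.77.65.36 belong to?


First octet: 166
Binary: 10100110
10xxxxxx -> Class B (128-191)
Class B, default mask 255.255.0.0 (/16)


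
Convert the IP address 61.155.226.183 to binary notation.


61 = 00111101
155 = 10011011
226 = 11100010
183 = 10110111
Binary: 00111101.10011011.11100010.10110111


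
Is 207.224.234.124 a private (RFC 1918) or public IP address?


RFC 1918 private ranges:
  10.0.0.0/8 (10.0.0.0 - 10.255.255.255)
  172.16.0.0/12 (172.16.0.0 - 172.31.255.255)
  192.168.0.0/16 (192.168.0.0 - 192.168.255.255)
Public (not in any RFC 1918 range)


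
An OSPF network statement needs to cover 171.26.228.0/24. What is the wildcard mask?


Subnet mask: 255.255.255.0
Wildcard = 255.255.255.255 - subnet mask
255 - 255 = 0
255 - 255 = 0
255 - 255 = 0
255 - 0 = 255
Wildcard: 0.0.0.255


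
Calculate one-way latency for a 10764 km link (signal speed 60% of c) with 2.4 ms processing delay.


Speed = 0.6 * 3e5 km/s = 180000 km/s
Propagation delay = 10764 / 180000 = 0.0598 s = 59.8 ms
Processing delay = 2.4 ms
Total one-way latency = 62.2 ms


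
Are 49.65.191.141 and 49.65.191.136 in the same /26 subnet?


Mask: 255.255.255.192
49.65.191.141 AND mask = 49.65.191.128
49.65.191.136 AND mask = 49.65.191.128
Yes, same subnet (49.65.191.128)


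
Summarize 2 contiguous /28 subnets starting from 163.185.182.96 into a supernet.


Original prefix: /28
Number of subnets: 2 = 2^1
New prefix = 28 - 1 = 27
Supernet: 163.185.182.96/27


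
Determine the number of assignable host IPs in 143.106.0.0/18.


Host bits = 32 - 18 = 14
Total addresses = 2^14 = 16384
Usable = total - 2 (network and broadcast)
Usable hosts: 16382


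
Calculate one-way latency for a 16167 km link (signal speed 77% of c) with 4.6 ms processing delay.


Speed = 0.77 * 3e5 km/s = 231000 km/s
Propagation delay = 16167 / 231000 = 0.07 s = 69.987 ms
Processing delay = 4.6 ms
Total one-way latency = 74.587 ms


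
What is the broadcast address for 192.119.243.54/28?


Network: 192.119.243.48/28
Host bits = 4
Set all host bits to 1:
Broadcast: 192.119.243.63


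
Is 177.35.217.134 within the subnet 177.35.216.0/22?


Subnet network: 177.35.216.0
Test IP AND mask: 177.35.216.0
Yes, 177.35.217.134 is in 177.35.216.0/22


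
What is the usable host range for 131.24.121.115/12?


Network: 131.16.0.0
Broadcast: 131.31.255.255
First usable = network + 1
Last usable = broadcast - 1
Range: 131.16.0.1 to 131.31.255.254


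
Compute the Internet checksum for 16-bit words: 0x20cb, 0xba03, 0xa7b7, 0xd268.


Sum all words (with carry folding):
+ 0x20cb = 0x20cb
+ 0xba03 = 0xdace
+ 0xa7b7 = 0x8286
+ 0xd268 = 0x54ef
One's complement: ~0x54ef
Checksum = 0xab10


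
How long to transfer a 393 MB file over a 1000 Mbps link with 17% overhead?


Effective throughput = 1000 * (1 - 17/100) = 830 Mbps
File size in Mb = 393 * 8 = 3144 Mb
Time = 3144 / 830
Time = 3.788 seconds


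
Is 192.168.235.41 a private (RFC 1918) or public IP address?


RFC 1918 private ranges:
  10.0.0.0/8 (10.0.0.0 - 10.255.255.255)
  172.16.0.0/12 (172.16.0.0 - 172.31.255.255)
  192.168.0.0/16 (192.168.0.0 - 192.168.255.255)
Private (in 192.168.0.0/16)


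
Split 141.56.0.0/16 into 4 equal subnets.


New prefix = 16 + 2 = 18
Each subnet has 16384 addresses
  141.56.0.0/18
  141.56.64.0/18
  141.56.128.0/18
  141.56.192.0/18
Subnets: 141.56.0.0/18, 141.56.64.0/18, 141.56.128.0/18, 141.56.192.0/18


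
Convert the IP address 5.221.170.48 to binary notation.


5 = 00000101
221 = 11011101
170 = 10101010
48 = 00110000
Binary: 00000101.11011101.10101010.00110000


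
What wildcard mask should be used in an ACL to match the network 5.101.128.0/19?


Subnet mask: 255.255.224.0
Wildcard = 255.255.255.255 - subnet mask
255 - 255 = 0
255 - 255 = 0
255 - 224 = 31
255 - 0 = 255
Wildcard: 0.0.31.255


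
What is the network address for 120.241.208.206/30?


IP:   01111000.11110001.11010000.11001110
Mask: 11111111.11111111.11111111.11111100
AND operation:
Net:  01111000.11110001.11010000.11001100
Network: 120.241.208.204/30


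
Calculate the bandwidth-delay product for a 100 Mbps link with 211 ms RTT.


BDP = bandwidth * RTT
= 100 Mbps * 211 ms
= 100 * 1e6 * 211 / 1000 bits
= 21100000 bits
= 2637500 bytes
= 2575.6836 KB
BDP = 21100000 bits (2637500 bytes)


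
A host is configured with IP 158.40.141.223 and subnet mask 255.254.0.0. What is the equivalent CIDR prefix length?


Binary: 11111111.11111110.00000000.00000000
Count leading 1s
Prefix: /15


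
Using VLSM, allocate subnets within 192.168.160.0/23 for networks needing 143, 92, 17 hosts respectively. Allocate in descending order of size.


143 hosts -> /24 (254 usable): 192.168.160.0/24
92 hosts -> /25 (126 usable): 192.168.161.0/25
17 hosts -> /27 (30 usable): 192.168.161.128/27
Allocation: 192.168.160.0/24 (143 hosts, 254 usable); 192.168.161.0/25 (92 hosts, 126 usable); 192.168.161.128/27 (17 hosts, 30 usable)


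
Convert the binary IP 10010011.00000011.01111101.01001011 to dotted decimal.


10010011 = 147
00000011 = 3
01111101 = 125
01001011 = 75
IP: 147.3.125.75


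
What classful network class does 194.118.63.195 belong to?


First octet: 194
Binary: 11000010
110xxxxx -> Class C (192-223)
Class C, default mask 255.255.255.0 (/24)


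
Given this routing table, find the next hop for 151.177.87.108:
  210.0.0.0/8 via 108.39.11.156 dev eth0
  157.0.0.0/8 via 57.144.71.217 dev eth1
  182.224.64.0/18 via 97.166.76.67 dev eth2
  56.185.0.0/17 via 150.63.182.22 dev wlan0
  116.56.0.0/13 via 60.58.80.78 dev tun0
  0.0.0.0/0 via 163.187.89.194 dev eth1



Longest prefix match for 151.177.87.108:
  /8 210.0.0.0: no
  /8 157.0.0.0: no
  /18 182.224.64.0: no
  /17 56.185.0.0: no
  /13 116.56.0.0: no
  /0 0.0.0.0: MATCH
Selected: next-hop 163.187.89.194 via eth1 (matched /0)


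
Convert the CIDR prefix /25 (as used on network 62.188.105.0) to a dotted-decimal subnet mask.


/25 means 25 network bits, 7 host bits
Binary: 11111111111111111111111110000000
Mask: 255.255.255.128


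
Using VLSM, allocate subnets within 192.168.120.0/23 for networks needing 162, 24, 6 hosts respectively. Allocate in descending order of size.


162 hosts -> /24 (254 usable): 192.168.120.0/24
24 hosts -> /27 (30 usable): 192.168.121.0/27
6 hosts -> /29 (6 usable): 192.168.121.32/29
Allocation: 192.168.120.0/24 (162 hosts, 254 usable); 192.168.121.0/27 (24 hosts, 30 usable); 192.168.121.32/29 (6 hosts, 6 usable)


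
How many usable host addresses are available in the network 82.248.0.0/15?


Host bits = 32 - 15 = 17
Total addresses = 2^17 = 131072
Usable = total - 2 (network and broadcast)
Usable hosts: 131070


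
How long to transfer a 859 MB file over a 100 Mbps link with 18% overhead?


Effective throughput = 100 * (1 - 18/100) = 82 Mbps
File size in Mb = 859 * 8 = 6872 Mb
Time = 6872 / 82
Time = 83.8049 seconds


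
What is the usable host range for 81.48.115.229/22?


Network: 81.48.112.0
Broadcast: 81.48.115.255
First usable = network + 1
Last usable = broadcast - 1
Range: 81.48.112.1 to 81.48.115.254


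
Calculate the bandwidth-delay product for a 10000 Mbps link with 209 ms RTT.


BDP = bandwidth * RTT
= 10000 Mbps * 209 ms
= 10000 * 1e6 * 209 / 1000 bits
= 2090000000 bits
= 261250000 bytes
= 255126.9531 KB
BDP = 2090000000 bits (261250000 bytes)


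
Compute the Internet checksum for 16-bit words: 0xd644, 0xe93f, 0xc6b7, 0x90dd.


Sum all words (with carry folding):
+ 0xd644 = 0xd644
+ 0xe93f = 0xbf84
+ 0xc6b7 = 0x863c
+ 0x90dd = 0x171a
One's complement: ~0x171a
Checksum = 0xe8e5


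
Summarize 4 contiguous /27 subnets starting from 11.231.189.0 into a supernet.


Original prefix: /27
Number of subnets: 4 = 2^2
New prefix = 27 - 2 = 25
Supernet: 11.231.189.0/25


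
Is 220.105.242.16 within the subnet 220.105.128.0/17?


Subnet network: 220.105.128.0
Test IP AND mask: 220.105.128.0
Yes, 220.105.242.16 is in 220.105.128.0/17


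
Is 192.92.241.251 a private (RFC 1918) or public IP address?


RFC 1918 private ranges:
  10.0.0.0/8 (10.0.0.0 - 10.255.255.255)
  172.16.0.0/12 (172.16.0.0 - 172.31.255.255)
  192.168.0.0/16 (192.168.0.0 - 192.168.255.255)
Public (not in any RFC 1918 range)


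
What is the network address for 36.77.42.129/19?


IP:   00100100.01001101.00101010.10000001
Mask: 11111111.11111111.11100000.00000000
AND operation:
Net:  00100100.01001101.00100000.00000000
Network: 36.77.32.0/19


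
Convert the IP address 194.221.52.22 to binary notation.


194 = 11000010
221 = 11011101
52 = 00110100
22 = 00010110
Binary: 11000010.11011101.00110100.00010110


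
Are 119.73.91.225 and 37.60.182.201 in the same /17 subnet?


Mask: 255.255.128.0
119.73.91.225 AND mask = 119.73.0.0
37.60.182.201 AND mask = 37.60.128.0
No, different subnets (119.73.0.0 vs 37.60.128.0)


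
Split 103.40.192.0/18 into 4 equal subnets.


New prefix = 18 + 2 = 20
Each subnet has 4096 addresses
  103.40.192.0/20
  103.40.208.0/20
  103.40.224.0/20
  103.40.240.0/20
Subnets: 103.40.192.0/20, 103.40.208.0/20, 103.40.224.0/20, 103.40.240.0/20


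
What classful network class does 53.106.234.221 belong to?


First octet: 53
Binary: 00110101
0xxxxxxx -> Class A (1-126)
Class A, default mask 255.0.0.0 (/8)


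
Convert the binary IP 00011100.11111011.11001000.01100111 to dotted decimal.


00011100 = 28
11111011 = 251
11001000 = 200
01100111 = 103
IP: 28.251.200.103


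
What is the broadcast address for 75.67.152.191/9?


Network: 75.0.0.0/9
Host bits = 23
Set all host bits to 1:
Broadcast: 75.127.255.255


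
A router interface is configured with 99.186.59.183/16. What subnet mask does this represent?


/16 means 16 network bits, 16 host bits
Binary: 11111111111111110000000000000000
Mask: 255.255.0.0


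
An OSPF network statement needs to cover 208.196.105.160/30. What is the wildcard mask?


Subnet mask: 255.255.255.252
Wildcard = 255.255.255.255 - subnet mask
255 - 255 = 0
255 - 255 = 0
255 - 255 = 0
255 - 252 = 3
Wildcard: 0.0.0.3


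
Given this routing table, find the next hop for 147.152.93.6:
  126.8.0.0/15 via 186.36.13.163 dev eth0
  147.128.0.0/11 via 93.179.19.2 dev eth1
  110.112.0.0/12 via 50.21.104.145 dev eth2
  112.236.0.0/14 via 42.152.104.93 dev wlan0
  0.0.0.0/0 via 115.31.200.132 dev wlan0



Longest prefix match for 147.152.93.6:
  /15 126.8.0.0: no
  /11 147.128.0.0: MATCH
  /12 110.112.0.0: no
  /14 112.236.0.0: no
  /0 0.0.0.0: MATCH
Selected: next-hop 93.179.19.2 via eth1 (matched /11)


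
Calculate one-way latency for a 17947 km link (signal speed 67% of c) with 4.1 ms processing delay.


Speed = 0.67 * 3e5 km/s = 201000 km/s
Propagation delay = 17947 / 201000 = 0.0893 s = 89.2886 ms
Processing delay = 4.1 ms
Total one-way latency = 93.3886 ms


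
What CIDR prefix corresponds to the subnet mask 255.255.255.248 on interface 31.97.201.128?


Binary: 11111111.11111111.11111111.11111000
Count leading 1s
Prefix: /29


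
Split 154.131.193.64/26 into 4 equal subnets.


New prefix = 26 + 2 = 28
Each subnet has 16 addresses
  154.131.193.64/28
  154.131.193.80/28
  154.131.193.96/28
  154.131.193.112/28
Subnets: 154.131.193.64/28, 154.131.193.80/28, 154.131.193.96/28, 154.131.193.112/28


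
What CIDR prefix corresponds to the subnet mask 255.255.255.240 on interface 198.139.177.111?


Binary: 11111111.11111111.11111111.11110000
Count leading 1s
Prefix: /28


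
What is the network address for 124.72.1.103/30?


IP:   01111100.01001000.00000001.01100111
Mask: 11111111.11111111.11111111.11111100
AND operation:
Net:  01111100.01001000.00000001.01100100
Network: 124.72.1.100/30


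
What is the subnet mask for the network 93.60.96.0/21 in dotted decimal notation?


/21 means 21 network bits, 11 host bits
Binary: 11111111111111111111100000000000
Mask: 255.255.248.0


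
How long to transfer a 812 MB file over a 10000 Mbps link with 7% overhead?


Effective throughput = 10000 * (1 - 7/100) = 9300 Mbps
File size in Mb = 812 * 8 = 6496 Mb
Time = 6496 / 9300
Time = 0.6985 seconds


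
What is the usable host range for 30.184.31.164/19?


Network: 30.184.0.0
Broadcast: 30.184.31.255
First usable = network + 1
Last usable = broadcast - 1
Range: 30.184.0.1 to 30.184.31.254


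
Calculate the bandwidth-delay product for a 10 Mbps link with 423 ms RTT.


BDP = bandwidth * RTT
= 10 Mbps * 423 ms
= 10 * 1e6 * 423 / 1000 bits
= 4230000 bits
= 528750 bytes
= 516.3574 KB
BDP = 4230000 bits (528750 bytes)


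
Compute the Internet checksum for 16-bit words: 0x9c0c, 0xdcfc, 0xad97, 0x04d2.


Sum all words (with carry folding):
+ 0x9c0c = 0x9c0c
+ 0xdcfc = 0x7909
+ 0xad97 = 0x26a1
+ 0x04d2 = 0x2b73
One's complement: ~0x2b73
Checksum = 0xd48c


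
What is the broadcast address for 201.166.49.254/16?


Network: 201.166.0.0/16
Host bits = 16
Set all host bits to 1:
Broadcast: 201.166.255.255


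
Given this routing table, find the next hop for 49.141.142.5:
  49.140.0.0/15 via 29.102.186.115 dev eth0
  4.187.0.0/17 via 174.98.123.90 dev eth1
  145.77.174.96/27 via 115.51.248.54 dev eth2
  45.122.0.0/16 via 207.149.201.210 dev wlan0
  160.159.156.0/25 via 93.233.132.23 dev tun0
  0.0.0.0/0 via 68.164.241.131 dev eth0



Longest prefix match for 49.141.142.5:
  /15 49.140.0.0: MATCH
  /17 4.187.0.0: no
  /27 145.77.174.96: no
  /16 45.122.0.0: no
  /25 160.159.156.0: no
  /0 0.0.0.0: MATCH
Selected: next-hop 29.102.186.115 via eth0 (matched /15)


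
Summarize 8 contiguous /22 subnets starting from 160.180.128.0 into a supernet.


Original prefix: /22
Number of subnets: 8 = 2^3
New prefix = 22 - 3 = 19
Supernet: 160.180.128.0/19


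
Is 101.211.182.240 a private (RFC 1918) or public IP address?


RFC 1918 private ranges:
  10.0.0.0/8 (10.0.0.0 - 10.255.255.255)
  172.16.0.0/12 (172.16.0.0 - 172.31.255.255)
  192.168.0.0/16 (192.168.0.0 - 192.168.255.255)
Public (not in any RFC 1918 range)


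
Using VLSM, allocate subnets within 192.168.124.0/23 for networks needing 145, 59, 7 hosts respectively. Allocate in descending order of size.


145 hosts -> /24 (254 usable): 192.168.124.0/24
59 hosts -> /26 (62 usable): 192.168.125.0/26
7 hosts -> /28 (14 usable): 192.168.125.64/28
Allocation: 192.168.124.0/24 (145 hosts, 254 usable); 192.168.125.0/26 (59 hosts, 62 usable); 192.168.125.64/28 (7 hosts, 14 usable)


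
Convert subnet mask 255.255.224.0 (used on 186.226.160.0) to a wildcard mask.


Subnet mask: 255.255.224.0
Wildcard = 255.255.255.255 - subnet mask
255 - 255 = 0
255 - 255 = 0
255 - 224 = 31
255 - 0 = 255
Wildcard: 0.0.31.255


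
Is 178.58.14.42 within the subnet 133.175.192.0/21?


Subnet network: 133.175.192.0
Test IP AND mask: 178.58.8.0
No, 178.58.14.42 is not in 133.175.192.0/21


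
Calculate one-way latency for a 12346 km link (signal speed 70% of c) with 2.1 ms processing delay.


Speed = 0.7 * 3e5 km/s = 210000 km/s
Propagation delay = 12346 / 210000 = 0.0588 s = 58.7905 ms
Processing delay = 2.1 ms
Total one-way latency = 60.8905 ms


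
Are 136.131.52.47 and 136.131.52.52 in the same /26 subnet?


Mask: 255.255.255.192
136.131.52.47 AND mask = 136.131.52.0
136.131.52.52 AND mask = 136.131.52.0
Yes, same subnet (136.131.52.0)


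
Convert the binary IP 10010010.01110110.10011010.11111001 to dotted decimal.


10010010 = 146
01110110 = 118
10011010 = 154
11111001 = 249
IP: 146.118.154.249


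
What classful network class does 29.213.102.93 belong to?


First octet: 29
Binary: 00011101
0xxxxxxx -> Class A (1-126)
Class A, default mask 255.0.0.0 (/8)


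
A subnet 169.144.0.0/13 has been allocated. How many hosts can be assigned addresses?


Host bits = 32 - 13 = 19
Total addresses = 2^19 = 524288
Usable = total - 2 (network and broadcast)
Usable hosts: 524286


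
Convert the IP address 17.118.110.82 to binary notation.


17 = 00010001
118 = 01110110
110 = 01101110
82 = 01010010
Binary: 00010001.01110110.01101110.01010010


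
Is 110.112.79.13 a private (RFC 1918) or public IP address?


RFC 1918 private ranges:
  10.0.0.0/8 (10.0.0.0 - 10.255.255.255)
  172.16.0.0/12 (172.16.0.0 - 172.31.255.255)
  192.168.0.0/16 (192.168.0.0 - 192.168.255.255)
Public (not in any RFC 1918 range)


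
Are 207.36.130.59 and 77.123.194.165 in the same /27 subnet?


Mask: 255.255.255.224
207.36.130.59 AND mask = 207.36.130.32
77.123.194.165 AND mask = 77.123.194.160
No, different subnets (207.36.130.32 vs 77.123.194.160)


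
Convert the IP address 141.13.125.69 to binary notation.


141 = 10001101
13 = 00001101
125 = 01111101
69 = 01000101
Binary: 10001101.00001101.01111101.01000101
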